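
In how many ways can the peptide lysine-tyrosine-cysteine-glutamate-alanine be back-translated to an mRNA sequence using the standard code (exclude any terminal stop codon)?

64

Lys: 2 codons.
Tyr: 2 codons.
Cys: 2 codons.
Glu: 2 codons.
Ala: 4 codons.
2 × 2 × 2 × 2 × 4 = 64.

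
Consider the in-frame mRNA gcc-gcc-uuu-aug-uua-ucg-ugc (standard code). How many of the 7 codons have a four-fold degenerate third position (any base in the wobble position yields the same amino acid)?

3

Codon 1 GCC (Ala): third position 4-fold.
Codon 2 GCC (Ala): third position 4-fold.
Codon 3 UUU (Phe): third position 2-fold.
Codon 4 AUG (Met): third position 1-fold.
Codon 5 UUA (Leu): third position 2-fold.
Codon 6 UCG (Ser): third position 4-fold.
Codon 7 UGC (Cys): third position 2-fold.
Four-fold degenerate third positions: 3.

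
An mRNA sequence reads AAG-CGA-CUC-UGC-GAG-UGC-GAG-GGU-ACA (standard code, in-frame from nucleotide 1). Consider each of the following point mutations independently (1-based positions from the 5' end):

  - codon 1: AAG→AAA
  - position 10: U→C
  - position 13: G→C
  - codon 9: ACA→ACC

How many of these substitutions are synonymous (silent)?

Codon 1: AAG (Lys) → AAA (Lys) — synonymous.
Codon 4: UGC (Cys) → CGC (Arg) — missense.
Codon 5: GAG (Glu) → CAG (Gln) — missense.
Codon 9: ACA (Thr) → ACC (Thr) — synonymous.
Synonymous: 2 of 4.

2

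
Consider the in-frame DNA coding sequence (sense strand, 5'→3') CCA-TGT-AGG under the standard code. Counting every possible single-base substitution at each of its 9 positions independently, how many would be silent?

6

Codon 1 (CCA, Pro): 3 synonymous substitutions.
Codon 2 (TGT, Cys): 1 synonymous substitution.
Codon 3 (AGG, Arg): 2 synonymous substitutions.
Total: 3 + 1 + 2 = 6.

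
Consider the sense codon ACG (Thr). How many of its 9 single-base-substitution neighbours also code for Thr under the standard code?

Position 1: none → 0 synonymous.
Position 2: none → 0 synonymous.
Position 3: ACU, ACC, ACA → 3 synonymous.
Total: 0 + 0 + 3 = 3.

3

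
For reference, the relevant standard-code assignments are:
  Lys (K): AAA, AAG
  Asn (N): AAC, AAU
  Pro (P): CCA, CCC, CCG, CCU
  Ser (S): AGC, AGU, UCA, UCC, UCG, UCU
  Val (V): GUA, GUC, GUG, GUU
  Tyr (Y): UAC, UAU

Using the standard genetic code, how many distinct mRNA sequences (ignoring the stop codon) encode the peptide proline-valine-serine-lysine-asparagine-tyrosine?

768

Pro: 4 codons.
Val: 4 codons.
Ser: 6 codons.
Lys: 2 codons.
Asn: 2 codons.
Tyr: 2 codons.
4 × 4 × 6 × 2 × 2 × 2 = 768.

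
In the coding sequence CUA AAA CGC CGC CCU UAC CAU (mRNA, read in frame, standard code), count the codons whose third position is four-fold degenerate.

Codon 1 CUA (Leu): third position 4-fold.
Codon 2 AAA (Lys): third position 2-fold.
Codon 3 CGC (Arg): third position 4-fold.
Codon 4 CGC (Arg): third position 4-fold.
Codon 5 CCU (Pro): third position 4-fold.
Codon 6 UAC (Tyr): third position 2-fold.
Codon 7 CAU (His): third position 2-fold.
Four-fold degenerate third positions: 4.

4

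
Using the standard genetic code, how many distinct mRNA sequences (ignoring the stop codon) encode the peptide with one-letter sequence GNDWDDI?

Gly: 4 codons.
Asn: 2 codons.
Asp: 2 codons.
Trp: 1 codon.
Asp: 2 codons.
Asp: 2 codons.
Ile: 3 codons.
4 × 2 × 2 × 1 × 2 × 2 × 3 = 192.

192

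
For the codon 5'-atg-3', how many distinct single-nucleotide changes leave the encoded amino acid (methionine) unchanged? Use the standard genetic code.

0

Position 1: none → 0 synonymous.
Position 2: none → 0 synonymous.
Position 3: none → 0 synonymous.
Total: 0 + 0 + 0 = 0.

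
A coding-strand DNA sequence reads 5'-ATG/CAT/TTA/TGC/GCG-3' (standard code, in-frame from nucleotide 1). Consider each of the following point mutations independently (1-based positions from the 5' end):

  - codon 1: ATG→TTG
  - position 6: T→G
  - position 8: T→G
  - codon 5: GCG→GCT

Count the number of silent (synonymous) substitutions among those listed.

1

Codon 1: ATG (Met) → TTG (Leu) — missense.
Codon 2: CAT (His) → CAG (Gln) — missense.
Codon 3: TTA (Leu) → TGA (Stop) — nonsense.
Codon 5: GCG (Ala) → GCT (Ala) — synonymous.
Synonymous: 1 of 4.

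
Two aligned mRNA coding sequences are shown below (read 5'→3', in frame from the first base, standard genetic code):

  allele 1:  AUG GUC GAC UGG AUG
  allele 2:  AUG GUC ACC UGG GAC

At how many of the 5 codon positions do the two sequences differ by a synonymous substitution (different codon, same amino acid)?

Codon 1: AUG Met / AUG Met — identical.
Codon 2: GUC Val / GUC Val — identical.
Codon 3: GAC Asp / ACC Thr — nonsynonymous.
Codon 4: UGG Trp / UGG Trp — identical.
Codon 5: AUG Met / GAC Asp — nonsynonymous.
Synonymous differences: 0.

0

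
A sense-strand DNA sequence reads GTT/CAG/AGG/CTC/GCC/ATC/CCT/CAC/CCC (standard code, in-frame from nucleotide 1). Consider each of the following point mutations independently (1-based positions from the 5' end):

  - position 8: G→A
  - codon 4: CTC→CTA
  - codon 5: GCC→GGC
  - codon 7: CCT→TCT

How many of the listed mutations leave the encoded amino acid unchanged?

Codon 3: AGG (Arg) → AAG (Lys) — missense.
Codon 4: CTC (Leu) → CTA (Leu) — synonymous.
Codon 5: GCC (Ala) → GGC (Gly) — missense.
Codon 7: CCT (Pro) → TCT (Ser) — missense.
Synonymous: 1 of 4.

1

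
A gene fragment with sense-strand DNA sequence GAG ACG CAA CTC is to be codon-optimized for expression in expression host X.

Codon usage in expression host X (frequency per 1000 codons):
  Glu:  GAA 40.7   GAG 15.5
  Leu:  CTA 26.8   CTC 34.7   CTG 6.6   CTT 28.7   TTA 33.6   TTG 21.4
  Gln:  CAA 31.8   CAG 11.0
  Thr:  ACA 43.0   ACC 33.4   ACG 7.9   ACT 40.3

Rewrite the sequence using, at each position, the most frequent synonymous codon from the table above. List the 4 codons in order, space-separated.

GAA ACA CAA CTC

Codon 1 (Glu): best is GAA at 40.7.
Codon 2 (Thr): best is ACA at 43.0.
Codon 3 (Gln): best is CAA at 31.8.
Codon 4 (Leu): best is CTC at 34.7.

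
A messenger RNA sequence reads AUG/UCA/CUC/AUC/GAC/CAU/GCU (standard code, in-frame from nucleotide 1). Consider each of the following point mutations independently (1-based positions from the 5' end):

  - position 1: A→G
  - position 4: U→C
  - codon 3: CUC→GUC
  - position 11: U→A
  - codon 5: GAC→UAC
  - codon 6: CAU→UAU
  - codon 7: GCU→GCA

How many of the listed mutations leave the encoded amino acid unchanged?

1

Codon 1: AUG (Met) → GUG (Val) — missense.
Codon 2: UCA (Ser) → CCA (Pro) — missense.
Codon 3: CUC (Leu) → GUC (Val) — missense.
Codon 4: AUC (Ile) → AAC (Asn) — missense.
Codon 5: GAC (Asp) → UAC (Tyr) — missense.
Codon 6: CAU (His) → UAU (Tyr) — missense.
Codon 7: GCU (Ala) → GCA (Ala) — synonymous.
Synonymous: 1 of 7.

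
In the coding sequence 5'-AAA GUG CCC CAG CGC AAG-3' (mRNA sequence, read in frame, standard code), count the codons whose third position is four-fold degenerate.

3

Codon 1 AAA (Lys): third position 2-fold.
Codon 2 GUG (Val): third position 4-fold.
Codon 3 CCC (Pro): third position 4-fold.
Codon 4 CAG (Gln): third position 2-fold.
Codon 5 CGC (Arg): third position 4-fold.
Codon 6 AAG (Lys): third position 2-fold.
Four-fold degenerate third positions: 3.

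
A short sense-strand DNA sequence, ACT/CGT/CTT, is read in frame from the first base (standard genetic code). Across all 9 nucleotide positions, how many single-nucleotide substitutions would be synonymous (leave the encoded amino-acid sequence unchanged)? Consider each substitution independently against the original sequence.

Codon 1 (ACT, Thr): 3 synonymous substitutions.
Codon 2 (CGT, Arg): 3 synonymous substitutions.
Codon 3 (CTT, Leu): 3 synonymous substitutions.
Total: 3 + 3 + 3 = 9.

9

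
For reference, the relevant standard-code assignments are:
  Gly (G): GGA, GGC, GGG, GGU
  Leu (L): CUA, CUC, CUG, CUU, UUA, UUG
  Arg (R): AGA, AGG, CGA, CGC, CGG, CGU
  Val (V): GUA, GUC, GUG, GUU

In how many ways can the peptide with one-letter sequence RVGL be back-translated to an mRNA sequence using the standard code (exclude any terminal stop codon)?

Arg: 6 codons.
Val: 4 codons.
Gly: 4 codons.
Leu: 6 codons.
6 × 4 × 4 × 6 = 576.

576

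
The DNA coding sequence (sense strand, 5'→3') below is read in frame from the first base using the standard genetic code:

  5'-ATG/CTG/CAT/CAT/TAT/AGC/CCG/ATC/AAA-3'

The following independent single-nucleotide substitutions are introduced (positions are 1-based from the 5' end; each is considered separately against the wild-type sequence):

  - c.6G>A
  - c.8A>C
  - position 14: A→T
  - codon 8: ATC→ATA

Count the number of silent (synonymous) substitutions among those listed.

2

Codon 2: CTG (Leu) → CTA (Leu) — synonymous.
Codon 3: CAT (His) → CCT (Pro) — missense.
Codon 5: TAT (Tyr) → TTT (Phe) — missense.
Codon 8: ATC (Ile) → ATA (Ile) — synonymous.
Synonymous: 2 of 4.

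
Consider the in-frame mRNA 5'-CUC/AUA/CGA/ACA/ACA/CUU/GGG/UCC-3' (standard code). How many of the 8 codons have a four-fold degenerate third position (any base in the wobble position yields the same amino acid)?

7

Codon 1 CUC (Leu): third position 4-fold.
Codon 2 AUA (Ile): third position 3-fold.
Codon 3 CGA (Arg): third position 4-fold.
Codon 4 ACA (Thr): third position 4-fold.
Codon 5 ACA (Thr): third position 4-fold.
Codon 6 CUU (Leu): third position 4-fold.
Codon 7 GGG (Gly): third position 4-fold.
Codon 8 UCC (Ser): third position 4-fold.
Four-fold degenerate third positions: 7.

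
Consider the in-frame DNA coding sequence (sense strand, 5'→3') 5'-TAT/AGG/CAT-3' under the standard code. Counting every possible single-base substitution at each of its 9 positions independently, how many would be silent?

Codon 1 (TAT, Tyr): 1 synonymous substitution.
Codon 2 (AGG, Arg): 2 synonymous substitutions.
Codon 3 (CAT, His): 1 synonymous substitution.
Total: 1 + 2 + 1 = 4.

4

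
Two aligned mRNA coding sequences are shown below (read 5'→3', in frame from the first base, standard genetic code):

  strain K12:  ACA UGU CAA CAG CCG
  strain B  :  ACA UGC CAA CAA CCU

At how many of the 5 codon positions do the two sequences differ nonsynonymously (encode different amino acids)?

Codon 1: ACA Thr / ACA Thr — identical.
Codon 2: UGU Cys / UGC Cys — synonymous.
Codon 3: CAA Gln / CAA Gln — identical.
Codon 4: CAG Gln / CAA Gln — synonymous.
Codon 5: CCG Pro / CCU Pro — synonymous.
Nonsynonymous differences: 0.

0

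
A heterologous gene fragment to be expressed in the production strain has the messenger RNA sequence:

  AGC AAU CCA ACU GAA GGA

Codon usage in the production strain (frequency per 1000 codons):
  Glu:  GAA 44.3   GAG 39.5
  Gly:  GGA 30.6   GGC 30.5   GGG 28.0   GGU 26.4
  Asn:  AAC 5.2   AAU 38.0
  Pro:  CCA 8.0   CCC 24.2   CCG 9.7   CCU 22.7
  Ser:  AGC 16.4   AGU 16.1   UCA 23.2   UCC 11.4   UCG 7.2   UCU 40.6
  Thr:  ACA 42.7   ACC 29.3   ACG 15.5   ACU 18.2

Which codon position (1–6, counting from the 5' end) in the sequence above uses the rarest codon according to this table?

3

Codon 1 AGC (Ser): 16.4 per 1000.
Codon 2 AAU (Asn): 38.0 per 1000.
Codon 3 CCA (Pro): 8.0 per 1000.
Codon 4 ACU (Thr): 18.2 per 1000.
Codon 5 GAA (Glu): 44.3 per 1000.
Codon 6 GGA (Gly): 30.6 per 1000.
Lowest frequency is 8.0 at codon 3.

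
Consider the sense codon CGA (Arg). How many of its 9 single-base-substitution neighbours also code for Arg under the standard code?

4

Position 1: AGA → 1 synonymous.
Position 2: none → 0 synonymous.
Position 3: CGT, CGC, CGG → 3 synonymous.
Total: 1 + 0 + 3 = 4.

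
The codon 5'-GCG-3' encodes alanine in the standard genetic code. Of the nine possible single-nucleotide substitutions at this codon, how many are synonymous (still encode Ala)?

Position 1: none → 0 synonymous.
Position 2: none → 0 synonymous.
Position 3: GCU, GCC, GCA → 3 synonymous.
Total: 0 + 0 + 3 = 3.

3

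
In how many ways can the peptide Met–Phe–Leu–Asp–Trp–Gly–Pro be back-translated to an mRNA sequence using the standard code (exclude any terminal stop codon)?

384

Met: 1 codon.
Phe: 2 codons.
Leu: 6 codons.
Asp: 2 codons.
Trp: 1 codon.
Gly: 4 codons.
Pro: 4 codons.
1 × 2 × 6 × 2 × 1 × 4 × 4 = 384.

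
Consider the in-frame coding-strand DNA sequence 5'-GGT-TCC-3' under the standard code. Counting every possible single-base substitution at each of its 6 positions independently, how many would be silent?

6

Codon 1 (GGT, Gly): 3 synonymous substitutions.
Codon 2 (TCC, Ser): 3 synonymous substitutions.
Total: 3 + 3 = 6.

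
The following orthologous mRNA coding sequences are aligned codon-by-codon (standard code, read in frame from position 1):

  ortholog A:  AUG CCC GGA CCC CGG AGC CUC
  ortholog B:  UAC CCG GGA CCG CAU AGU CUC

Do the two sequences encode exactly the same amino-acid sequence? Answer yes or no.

Codon 1: AUG Met / UAC Tyr — nonsynonymous.
Codon 2: CCC Pro / CCG Pro — synonymous.
Codon 3: GGA Gly / GGA Gly — identical.
Codon 4: CCC Pro / CCG Pro — synonymous.
Codon 5: CGG Arg / CAU His — nonsynonymous.
Codon 6: AGC Ser / AGU Ser — synonymous.
Codon 7: CUC Leu / CUC Leu — identical.
Nonsynonymous differences: 2 → different protein.

no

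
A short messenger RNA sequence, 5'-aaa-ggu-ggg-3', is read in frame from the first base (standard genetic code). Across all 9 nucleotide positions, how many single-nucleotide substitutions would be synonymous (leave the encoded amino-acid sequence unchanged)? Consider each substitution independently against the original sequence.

7

Codon 1 (AAA, Lys): 1 synonymous substitution.
Codon 2 (GGU, Gly): 3 synonymous substitutions.
Codon 3 (GGG, Gly): 3 synonymous substitutions.
Total: 1 + 3 + 3 = 7.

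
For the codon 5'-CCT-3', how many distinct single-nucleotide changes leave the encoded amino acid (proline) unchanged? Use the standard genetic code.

3

Position 1: none → 0 synonymous.
Position 2: none → 0 synonymous.
Position 3: CCC, CCA, CCG → 3 synonymous.
Total: 0 + 0 + 3 = 3.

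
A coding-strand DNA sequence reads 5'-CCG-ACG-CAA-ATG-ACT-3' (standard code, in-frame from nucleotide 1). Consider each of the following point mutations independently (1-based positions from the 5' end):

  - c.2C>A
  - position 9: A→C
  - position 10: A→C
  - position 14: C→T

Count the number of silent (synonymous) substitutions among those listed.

Codon 1: CCG (Pro) → CAG (Gln) — missense.
Codon 3: CAA (Gln) → CAC (His) — missense.
Codon 4: ATG (Met) → CTG (Leu) — missense.
Codon 5: ACT (Thr) → ATT (Ile) — missense.
Synonymous: 0 of 4.

0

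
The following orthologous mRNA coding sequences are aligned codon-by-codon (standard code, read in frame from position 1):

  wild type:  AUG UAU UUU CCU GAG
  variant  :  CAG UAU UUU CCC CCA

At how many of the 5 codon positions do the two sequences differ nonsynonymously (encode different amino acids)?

2

Codon 1: AUG Met / CAG Gln — nonsynonymous.
Codon 2: UAU Tyr / UAU Tyr — identical.
Codon 3: UUU Phe / UUU Phe — identical.
Codon 4: CCU Pro / CCC Pro — synonymous.
Codon 5: GAG Glu / CCA Pro — nonsynonymous.
Nonsynonymous differences: 2.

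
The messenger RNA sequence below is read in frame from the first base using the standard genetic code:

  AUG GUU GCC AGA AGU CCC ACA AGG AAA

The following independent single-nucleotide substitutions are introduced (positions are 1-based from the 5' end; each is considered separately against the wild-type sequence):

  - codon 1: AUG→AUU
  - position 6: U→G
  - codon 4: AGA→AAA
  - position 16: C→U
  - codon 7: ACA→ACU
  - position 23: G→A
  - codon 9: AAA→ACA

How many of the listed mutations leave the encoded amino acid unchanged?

2

Codon 1: AUG (Met) → AUU (Ile) — missense.
Codon 2: GUU (Val) → GUG (Val) — synonymous.
Codon 4: AGA (Arg) → AAA (Lys) — missense.
Codon 6: CCC (Pro) → UCC (Ser) — missense.
Codon 7: ACA (Thr) → ACU (Thr) — synonymous.
Codon 8: AGG (Arg) → AAG (Lys) — missense.
Codon 9: AAA (Lys) → ACA (Thr) — missense.
Synonymous: 2 of 7.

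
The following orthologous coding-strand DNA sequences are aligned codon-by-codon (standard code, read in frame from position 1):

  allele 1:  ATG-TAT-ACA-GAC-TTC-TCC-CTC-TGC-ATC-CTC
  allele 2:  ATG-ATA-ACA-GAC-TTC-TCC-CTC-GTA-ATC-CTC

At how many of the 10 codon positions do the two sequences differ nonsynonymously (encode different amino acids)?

2

Codon 1: ATG Met / ATG Met — identical.
Codon 2: TAT Tyr / ATA Ile — nonsynonymous.
Codon 3: ACA Thr / ACA Thr — identical.
Codon 4: GAC Asp / GAC Asp — identical.
Codon 5: TTC Phe / TTC Phe — identical.
Codon 6: TCC Ser / TCC Ser — identical.
Codon 7: CTC Leu / CTC Leu — identical.
Codon 8: TGC Cys / GTA Val — nonsynonymous.
Codon 9: ATC Ile / ATC Ile — identical.
Codon 10: CTC Leu / CTC Leu — identical.
Nonsynonymous differences: 2.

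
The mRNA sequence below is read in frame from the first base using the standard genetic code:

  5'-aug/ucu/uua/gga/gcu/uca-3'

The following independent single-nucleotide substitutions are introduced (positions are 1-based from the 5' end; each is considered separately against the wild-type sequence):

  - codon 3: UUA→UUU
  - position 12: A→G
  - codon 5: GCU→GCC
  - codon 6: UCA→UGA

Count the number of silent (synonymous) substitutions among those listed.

2

Codon 3: UUA (Leu) → UUU (Phe) — missense.
Codon 4: GGA (Gly) → GGG (Gly) — synonymous.
Codon 5: GCU (Ala) → GCC (Ala) — synonymous.
Codon 6: UCA (Ser) → UGA (Stop) — nonsense.
Synonymous: 2 of 4.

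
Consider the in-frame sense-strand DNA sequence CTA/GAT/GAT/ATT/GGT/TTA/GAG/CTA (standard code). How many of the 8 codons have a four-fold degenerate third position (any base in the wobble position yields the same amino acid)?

3

Codon 1 CTA (Leu): third position 4-fold.
Codon 2 GAT (Asp): third position 2-fold.
Codon 3 GAT (Asp): third position 2-fold.
Codon 4 ATT (Ile): third position 3-fold.
Codon 5 GGT (Gly): third position 4-fold.
Codon 6 TTA (Leu): third position 2-fold.
Codon 7 GAG (Glu): third position 2-fold.
Codon 8 CTA (Leu): third position 4-fold.
Four-fold degenerate third positions: 3.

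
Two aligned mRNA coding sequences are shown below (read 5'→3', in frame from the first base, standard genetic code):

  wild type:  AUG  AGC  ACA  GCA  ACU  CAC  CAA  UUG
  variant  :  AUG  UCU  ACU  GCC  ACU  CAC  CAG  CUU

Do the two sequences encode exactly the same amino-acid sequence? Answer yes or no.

Codon 1: AUG Met / AUG Met — identical.
Codon 2: AGC Ser / UCU Ser — synonymous.
Codon 3: ACA Thr / ACU Thr — synonymous.
Codon 4: GCA Ala / GCC Ala — synonymous.
Codon 5: ACU Thr / ACU Thr — identical.
Codon 6: CAC His / CAC His — identical.
Codon 7: CAA Gln / CAG Gln — synonymous.
Codon 8: UUG Leu / CUU Leu — synonymous.
Nonsynonymous differences: 0 → same protein.

yes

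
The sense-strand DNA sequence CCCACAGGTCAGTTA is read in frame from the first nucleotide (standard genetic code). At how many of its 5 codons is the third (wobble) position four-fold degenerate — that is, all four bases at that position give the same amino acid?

3

Codon 1 CCC (Pro): third position 4-fold.
Codon 2 ACA (Thr): third position 4-fold.
Codon 3 GGT (Gly): third position 4-fold.
Codon 4 CAG (Gln): third position 2-fold.
Codon 5 TTA (Leu): third position 2-fold.
Four-fold degenerate third positions: 3.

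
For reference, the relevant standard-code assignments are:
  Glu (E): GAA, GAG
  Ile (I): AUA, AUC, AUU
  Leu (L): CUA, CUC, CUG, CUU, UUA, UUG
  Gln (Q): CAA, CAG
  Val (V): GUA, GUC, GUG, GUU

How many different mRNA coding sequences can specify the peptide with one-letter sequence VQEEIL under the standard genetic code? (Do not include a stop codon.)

576

Val: 4 codons.
Gln: 2 codons.
Glu: 2 codons.
Glu: 2 codons.
Ile: 3 codons.
Leu: 6 codons.
4 × 2 × 2 × 2 × 3 × 6 = 576.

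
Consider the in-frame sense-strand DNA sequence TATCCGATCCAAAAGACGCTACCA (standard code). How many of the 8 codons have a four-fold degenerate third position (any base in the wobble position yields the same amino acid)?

4

Codon 1 TAT (Tyr): third position 2-fold.
Codon 2 CCG (Pro): third position 4-fold.
Codon 3 ATC (Ile): third position 3-fold.
Codon 4 CAA (Gln): third position 2-fold.
Codon 5 AAG (Lys): third position 2-fold.
Codon 6 ACG (Thr): third position 4-fold.
Codon 7 CTA (Leu): third position 4-fold.
Codon 8 CCA (Pro): third position 4-fold.
Four-fold degenerate third positions: 4.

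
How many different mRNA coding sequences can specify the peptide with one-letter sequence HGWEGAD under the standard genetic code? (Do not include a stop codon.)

512

His: 2 codons.
Gly: 4 codons.
Trp: 1 codon.
Glu: 2 codons.
Gly: 4 codons.
Ala: 4 codons.
Asp: 2 codons.
2 × 4 × 1 × 2 × 4 × 4 × 2 = 512.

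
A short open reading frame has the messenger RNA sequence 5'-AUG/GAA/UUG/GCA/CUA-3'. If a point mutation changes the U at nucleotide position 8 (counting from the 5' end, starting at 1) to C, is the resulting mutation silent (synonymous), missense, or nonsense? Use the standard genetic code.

missense

Position 8 falls in codon 3: UUG → Leu.
After the substitution the codon is UCG → Ser.
Leu ≠ Ser, so this is a missense mutation.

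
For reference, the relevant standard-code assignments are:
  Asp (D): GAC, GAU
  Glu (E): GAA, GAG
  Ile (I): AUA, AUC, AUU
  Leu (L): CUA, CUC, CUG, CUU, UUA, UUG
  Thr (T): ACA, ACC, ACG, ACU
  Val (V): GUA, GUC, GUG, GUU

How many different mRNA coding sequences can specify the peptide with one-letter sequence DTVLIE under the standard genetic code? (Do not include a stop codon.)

1152

Asp: 2 codons.
Thr: 4 codons.
Val: 4 codons.
Leu: 6 codons.
Ile: 3 codons.
Glu: 2 codons.
2 × 4 × 4 × 6 × 3 × 2 = 1152.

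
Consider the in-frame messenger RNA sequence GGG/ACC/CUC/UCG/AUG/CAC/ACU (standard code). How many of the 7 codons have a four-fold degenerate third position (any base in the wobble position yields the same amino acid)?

Codon 1 GGG (Gly): third position 4-fold.
Codon 2 ACC (Thr): third position 4-fold.
Codon 3 CUC (Leu): third position 4-fold.
Codon 4 UCG (Ser): third position 4-fold.
Codon 5 AUG (Met): third position 1-fold.
Codon 6 CAC (His): third position 2-fold.
Codon 7 ACU (Thr): third position 4-fold.
Four-fold degenerate third positions: 5.

5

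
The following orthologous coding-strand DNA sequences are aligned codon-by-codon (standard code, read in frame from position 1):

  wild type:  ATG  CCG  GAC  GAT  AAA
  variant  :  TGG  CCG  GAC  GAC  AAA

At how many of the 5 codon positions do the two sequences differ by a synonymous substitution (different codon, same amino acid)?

1

Codon 1: ATG Met / TGG Trp — nonsynonymous.
Codon 2: CCG Pro / CCG Pro — identical.
Codon 3: GAC Asp / GAC Asp — identical.
Codon 4: GAT Asp / GAC Asp — synonymous.
Codon 5: AAA Lys / AAA Lys — identical.
Synonymous differences: 1.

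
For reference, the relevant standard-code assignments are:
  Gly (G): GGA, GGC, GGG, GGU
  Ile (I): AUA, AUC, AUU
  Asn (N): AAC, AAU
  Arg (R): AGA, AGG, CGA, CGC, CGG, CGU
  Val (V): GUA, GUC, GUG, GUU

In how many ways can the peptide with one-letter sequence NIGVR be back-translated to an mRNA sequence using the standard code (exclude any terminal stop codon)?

Asn: 2 codons.
Ile: 3 codons.
Gly: 4 codons.
Val: 4 codons.
Arg: 6 codons.
2 × 3 × 4 × 4 × 6 = 576.

576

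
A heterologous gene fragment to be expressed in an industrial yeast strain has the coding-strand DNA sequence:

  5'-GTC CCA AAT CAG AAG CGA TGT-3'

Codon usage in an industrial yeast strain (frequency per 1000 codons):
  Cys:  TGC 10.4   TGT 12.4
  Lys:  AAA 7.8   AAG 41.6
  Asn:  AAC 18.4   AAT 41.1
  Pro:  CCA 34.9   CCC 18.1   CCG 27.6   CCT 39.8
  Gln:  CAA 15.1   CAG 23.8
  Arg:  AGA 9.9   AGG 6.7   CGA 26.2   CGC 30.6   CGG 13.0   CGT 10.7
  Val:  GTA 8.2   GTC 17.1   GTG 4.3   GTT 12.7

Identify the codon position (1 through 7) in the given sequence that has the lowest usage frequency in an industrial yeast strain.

Codon 1 GTC (Val): 17.1 per 1000.
Codon 2 CCA (Pro): 34.9 per 1000.
Codon 3 AAT (Asn): 41.1 per 1000.
Codon 4 CAG (Gln): 23.8 per 1000.
Codon 5 AAG (Lys): 41.6 per 1000.
Codon 6 CGA (Arg): 26.2 per 1000.
Codon 7 TGT (Cys): 12.4 per 1000.
Lowest frequency is 12.4 at codon 7.

7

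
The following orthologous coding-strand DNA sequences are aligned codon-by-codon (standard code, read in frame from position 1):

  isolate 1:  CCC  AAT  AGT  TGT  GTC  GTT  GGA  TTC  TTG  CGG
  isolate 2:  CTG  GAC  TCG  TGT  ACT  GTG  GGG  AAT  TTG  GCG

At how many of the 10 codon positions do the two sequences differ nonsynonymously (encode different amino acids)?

Codon 1: CCC Pro / CTG Leu — nonsynonymous.
Codon 2: AAT Asn / GAC Asp — nonsynonymous.
Codon 3: AGT Ser / TCG Ser — synonymous.
Codon 4: TGT Cys / TGT Cys — identical.
Codon 5: GTC Val / ACT Thr — nonsynonymous.
Codon 6: GTT Val / GTG Val — synonymous.
Codon 7: GGA Gly / GGG Gly — synonymous.
Codon 8: TTC Phe / AAT Asn — nonsynonymous.
Codon 9: TTG Leu / TTG Leu — identical.
Codon 10: CGG Arg / GCG Ala — nonsynonymous.
Nonsynonymous differences: 5.

5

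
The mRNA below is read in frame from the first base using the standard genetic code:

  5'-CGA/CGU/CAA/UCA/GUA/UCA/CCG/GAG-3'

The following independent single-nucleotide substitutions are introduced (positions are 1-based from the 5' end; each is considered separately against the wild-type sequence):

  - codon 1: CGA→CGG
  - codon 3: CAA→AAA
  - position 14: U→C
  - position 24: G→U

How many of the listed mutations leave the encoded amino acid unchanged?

1

Codon 1: CGA (Arg) → CGG (Arg) — synonymous.
Codon 3: CAA (Gln) → AAA (Lys) — missense.
Codon 5: GUA (Val) → GCA (Ala) — missense.
Codon 8: GAG (Glu) → GAU (Asp) — missense.
Synonymous: 1 of 4.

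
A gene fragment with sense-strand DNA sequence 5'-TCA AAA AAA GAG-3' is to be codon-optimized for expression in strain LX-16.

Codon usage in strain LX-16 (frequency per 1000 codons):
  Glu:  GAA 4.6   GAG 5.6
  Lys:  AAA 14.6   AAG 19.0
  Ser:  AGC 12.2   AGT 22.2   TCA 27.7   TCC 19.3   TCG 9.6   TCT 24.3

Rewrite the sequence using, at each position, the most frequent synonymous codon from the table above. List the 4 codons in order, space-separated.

TCA AAG AAG GAG

Codon 1 (Ser): best is TCA at 27.7.
Codon 2 (Lys): best is AAG at 19.0.
Codon 3 (Lys): best is AAG at 19.0.
Codon 4 (Glu): best is GAG at 5.6.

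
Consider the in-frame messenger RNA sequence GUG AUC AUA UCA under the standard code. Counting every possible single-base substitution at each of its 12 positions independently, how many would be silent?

Codon 1 (GUG, Val): 3 synonymous substitutions.
Codon 2 (AUC, Ile): 2 synonymous substitutions.
Codon 3 (AUA, Ile): 2 synonymous substitutions.
Codon 4 (UCA, Ser): 3 synonymous substitutions.
Total: 3 + 2 + 2 + 3 = 10.

10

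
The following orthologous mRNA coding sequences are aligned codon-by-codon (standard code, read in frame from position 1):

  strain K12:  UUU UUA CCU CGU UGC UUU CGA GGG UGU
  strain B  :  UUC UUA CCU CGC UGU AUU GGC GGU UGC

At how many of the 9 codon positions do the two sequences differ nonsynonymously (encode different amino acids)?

2

Codon 1: UUU Phe / UUC Phe — synonymous.
Codon 2: UUA Leu / UUA Leu — identical.
Codon 3: CCU Pro / CCU Pro — identical.
Codon 4: CGU Arg / CGC Arg — synonymous.
Codon 5: UGC Cys / UGU Cys — synonymous.
Codon 6: UUU Phe / AUU Ile — nonsynonymous.
Codon 7: CGA Arg / GGC Gly — nonsynonymous.
Codon 8: GGG Gly / GGU Gly — synonymous.
Codon 9: UGU Cys / UGC Cys — synonymous.
Nonsynonymous differences: 2.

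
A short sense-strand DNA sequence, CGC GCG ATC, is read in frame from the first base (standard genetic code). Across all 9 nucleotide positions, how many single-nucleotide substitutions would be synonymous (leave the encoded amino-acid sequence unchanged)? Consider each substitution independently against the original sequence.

8

Codon 1 (CGC, Arg): 3 synonymous substitutions.
Codon 2 (GCG, Ala): 3 synonymous substitutions.
Codon 3 (ATC, Ile): 2 synonymous substitutions.
Total: 3 + 3 + 2 = 8.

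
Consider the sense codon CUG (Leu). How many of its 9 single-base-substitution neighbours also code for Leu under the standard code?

4

Position 1: UUG → 1 synonymous.
Position 2: none → 0 synonymous.
Position 3: CUU, CUC, CUA → 3 synonymous.
Total: 1 + 0 + 3 = 4.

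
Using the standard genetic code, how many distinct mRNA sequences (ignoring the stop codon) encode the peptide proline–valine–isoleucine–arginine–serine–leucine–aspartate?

Pro: 4 codons.
Val: 4 codons.
Ile: 3 codons.
Arg: 6 codons.
Ser: 6 codons.
Leu: 6 codons.
Asp: 2 codons.
4 × 4 × 3 × 6 × 6 × 6 × 2 = 20736.

20736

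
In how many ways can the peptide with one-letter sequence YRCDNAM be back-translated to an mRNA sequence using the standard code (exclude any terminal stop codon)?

Tyr: 2 codons.
Arg: 6 codons.
Cys: 2 codons.
Asp: 2 codons.
Asn: 2 codons.
Ala: 4 codons.
Met: 1 codon.
2 × 6 × 2 × 2 × 2 × 4 × 1 = 384.

384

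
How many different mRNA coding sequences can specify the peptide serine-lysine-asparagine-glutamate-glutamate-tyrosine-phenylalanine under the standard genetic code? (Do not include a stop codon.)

Ser: 6 codons.
Lys: 2 codons.
Asn: 2 codons.
Glu: 2 codons.
Glu: 2 codons.
Tyr: 2 codons.
Phe: 2 codons.
6 × 2 × 2 × 2 × 2 × 2 × 2 = 384.

384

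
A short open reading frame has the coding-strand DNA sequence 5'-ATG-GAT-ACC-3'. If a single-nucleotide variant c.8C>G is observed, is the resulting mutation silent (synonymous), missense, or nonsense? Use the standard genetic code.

missense

Position 8 falls in codon 3: ACC → Thr.
After the substitution the codon is AGC → Ser.
Thr ≠ Ser, so this is a missense mutation.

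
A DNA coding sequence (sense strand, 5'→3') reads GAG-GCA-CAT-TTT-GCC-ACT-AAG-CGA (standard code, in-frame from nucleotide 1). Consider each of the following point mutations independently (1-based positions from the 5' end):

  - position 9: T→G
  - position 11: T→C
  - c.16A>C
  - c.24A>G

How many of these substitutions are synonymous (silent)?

1

Codon 3: CAT (His) → CAG (Gln) — missense.
Codon 4: TTT (Phe) → TCT (Ser) — missense.
Codon 6: ACT (Thr) → CCT (Pro) — missense.
Codon 8: CGA (Arg) → CGG (Arg) — synonymous.
Synonymous: 1 of 4.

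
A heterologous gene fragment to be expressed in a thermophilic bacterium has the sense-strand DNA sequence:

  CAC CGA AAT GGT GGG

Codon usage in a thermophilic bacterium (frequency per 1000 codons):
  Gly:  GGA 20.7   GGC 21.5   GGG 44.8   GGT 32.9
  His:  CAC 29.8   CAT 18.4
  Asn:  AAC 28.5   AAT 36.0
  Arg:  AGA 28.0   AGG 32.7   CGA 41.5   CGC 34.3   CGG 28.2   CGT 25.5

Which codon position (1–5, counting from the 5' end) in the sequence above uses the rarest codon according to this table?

1

Codon 1 CAC (His): 29.8 per 1000.
Codon 2 CGA (Arg): 41.5 per 1000.
Codon 3 AAT (Asn): 36.0 per 1000.
Codon 4 GGT (Gly): 32.9 per 1000.
Codon 5 GGG (Gly): 44.8 per 1000.
Lowest frequency is 29.8 at codon 1.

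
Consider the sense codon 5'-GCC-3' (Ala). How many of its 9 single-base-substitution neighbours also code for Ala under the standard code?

3

Position 1: none → 0 synonymous.
Position 2: none → 0 synonymous.
Position 3: GCT, GCA, GCG → 3 synonymous.
Total: 0 + 0 + 3 = 3.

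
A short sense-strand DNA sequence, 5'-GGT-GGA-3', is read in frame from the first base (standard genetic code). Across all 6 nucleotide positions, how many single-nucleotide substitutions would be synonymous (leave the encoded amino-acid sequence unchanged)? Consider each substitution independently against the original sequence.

Codon 1 (GGT, Gly): 3 synonymous substitutions.
Codon 2 (GGA, Gly): 3 synonymous substitutions.
Total: 3 + 3 = 6.

6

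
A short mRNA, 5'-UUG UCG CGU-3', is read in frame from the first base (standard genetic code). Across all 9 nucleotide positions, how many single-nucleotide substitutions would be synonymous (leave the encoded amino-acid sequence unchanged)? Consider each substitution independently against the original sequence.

8

Codon 1 (UUG, Leu): 2 synonymous substitutions.
Codon 2 (UCG, Ser): 3 synonymous substitutions.
Codon 3 (CGU, Arg): 3 synonymous substitutions.
Total: 2 + 3 + 3 = 8.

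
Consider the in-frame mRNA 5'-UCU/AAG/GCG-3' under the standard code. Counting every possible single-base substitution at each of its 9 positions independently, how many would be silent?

Codon 1 (UCU, Ser): 3 synonymous substitutions.
Codon 2 (AAG, Lys): 1 synonymous substitution.
Codon 3 (GCG, Ala): 3 synonymous substitutions.
Total: 3 + 1 + 3 = 7.

7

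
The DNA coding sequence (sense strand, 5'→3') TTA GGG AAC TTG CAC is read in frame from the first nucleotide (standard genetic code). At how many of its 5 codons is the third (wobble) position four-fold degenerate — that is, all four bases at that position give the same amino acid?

Codon 1 TTA (Leu): third position 2-fold.
Codon 2 GGG (Gly): third position 4-fold.
Codon 3 AAC (Asn): third position 2-fold.
Codon 4 TTG (Leu): third position 2-fold.
Codon 5 CAC (His): third position 2-fold.
Four-fold degenerate third positions: 1.

1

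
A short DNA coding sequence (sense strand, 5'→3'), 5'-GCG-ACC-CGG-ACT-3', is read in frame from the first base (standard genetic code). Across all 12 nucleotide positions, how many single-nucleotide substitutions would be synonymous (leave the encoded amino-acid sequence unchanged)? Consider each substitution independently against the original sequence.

13

Codon 1 (GCG, Ala): 3 synonymous substitutions.
Codon 2 (ACC, Thr): 3 synonymous substitutions.
Codon 3 (CGG, Arg): 4 synonymous substitutions.
Codon 4 (ACT, Thr): 3 synonymous substitutions.
Total: 3 + 3 + 4 + 3 = 13.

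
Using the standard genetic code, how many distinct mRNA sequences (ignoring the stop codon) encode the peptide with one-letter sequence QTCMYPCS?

Gln: 2 codons.
Thr: 4 codons.
Cys: 2 codons.
Met: 1 codon.
Tyr: 2 codons.
Pro: 4 codons.
Cys: 2 codons.
Ser: 6 codons.
2 × 4 × 2 × 1 × 2 × 4 × 2 × 6 = 1536.

1536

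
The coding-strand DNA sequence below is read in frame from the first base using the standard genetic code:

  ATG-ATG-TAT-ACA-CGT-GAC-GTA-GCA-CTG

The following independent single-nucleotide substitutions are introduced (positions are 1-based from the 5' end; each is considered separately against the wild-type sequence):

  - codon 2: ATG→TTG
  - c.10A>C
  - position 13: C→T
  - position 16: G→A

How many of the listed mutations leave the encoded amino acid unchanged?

Codon 2: ATG (Met) → TTG (Leu) — missense.
Codon 4: ACA (Thr) → CCA (Pro) — missense.
Codon 5: CGT (Arg) → TGT (Cys) — missense.
Codon 6: GAC (Asp) → AAC (Asn) — missense.
Synonymous: 0 of 4.

0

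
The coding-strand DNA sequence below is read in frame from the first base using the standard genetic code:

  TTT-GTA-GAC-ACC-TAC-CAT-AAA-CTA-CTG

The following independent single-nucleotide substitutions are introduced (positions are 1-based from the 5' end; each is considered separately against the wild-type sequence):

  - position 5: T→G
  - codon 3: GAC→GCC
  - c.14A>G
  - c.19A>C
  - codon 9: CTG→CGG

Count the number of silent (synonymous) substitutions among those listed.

Codon 2: GTA (Val) → GGA (Gly) — missense.
Codon 3: GAC (Asp) → GCC (Ala) — missense.
Codon 5: TAC (Tyr) → TGC (Cys) — missense.
Codon 7: AAA (Lys) → CAA (Gln) — missense.
Codon 9: CTG (Leu) → CGG (Arg) — missense.
Synonymous: 0 of 5.

0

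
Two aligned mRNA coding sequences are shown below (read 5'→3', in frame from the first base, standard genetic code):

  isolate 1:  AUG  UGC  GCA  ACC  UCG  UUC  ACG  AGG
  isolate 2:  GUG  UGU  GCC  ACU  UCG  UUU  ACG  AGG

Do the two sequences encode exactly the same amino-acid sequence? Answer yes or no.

Codon 1: AUG Met / GUG Val — nonsynonymous.
Codon 2: UGC Cys / UGU Cys — synonymous.
Codon 3: GCA Ala / GCC Ala — synonymous.
Codon 4: ACC Thr / ACU Thr — synonymous.
Codon 5: UCG Ser / UCG Ser — identical.
Codon 6: UUC Phe / UUU Phe — synonymous.
Codon 7: ACG Thr / ACG Thr — identical.
Codon 8: AGG Arg / AGG Arg — identical.
Nonsynonymous differences: 1 → different protein.

no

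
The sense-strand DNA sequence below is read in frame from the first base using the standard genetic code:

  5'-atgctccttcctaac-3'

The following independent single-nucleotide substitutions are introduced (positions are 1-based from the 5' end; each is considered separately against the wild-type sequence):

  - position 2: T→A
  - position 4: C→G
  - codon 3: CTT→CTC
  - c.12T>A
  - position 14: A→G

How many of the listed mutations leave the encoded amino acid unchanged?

Codon 1: ATG (Met) → AAG (Lys) — missense.
Codon 2: CTC (Leu) → GTC (Val) — missense.
Codon 3: CTT (Leu) → CTC (Leu) — synonymous.
Codon 4: CCT (Pro) → CCA (Pro) — synonymous.
Codon 5: AAC (Asn) → AGC (Ser) — missense.
Synonymous: 2 of 5.

2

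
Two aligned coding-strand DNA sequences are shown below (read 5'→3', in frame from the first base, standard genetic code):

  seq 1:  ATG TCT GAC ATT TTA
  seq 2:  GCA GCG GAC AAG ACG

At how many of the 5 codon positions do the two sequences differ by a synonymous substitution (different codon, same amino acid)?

0

Codon 1: ATG Met / GCA Ala — nonsynonymous.
Codon 2: TCT Ser / GCG Ala — nonsynonymous.
Codon 3: GAC Asp / GAC Asp — identical.
Codon 4: ATT Ile / AAG Lys — nonsynonymous.
Codon 5: TTA Leu / ACG Thr — nonsynonymous.
Synonymous differences: 0.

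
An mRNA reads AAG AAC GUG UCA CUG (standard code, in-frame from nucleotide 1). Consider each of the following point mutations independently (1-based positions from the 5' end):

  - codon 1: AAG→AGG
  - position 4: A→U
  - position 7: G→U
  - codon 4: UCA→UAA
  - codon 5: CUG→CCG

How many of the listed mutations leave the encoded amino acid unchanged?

Codon 1: AAG (Lys) → AGG (Arg) — missense.
Codon 2: AAC (Asn) → UAC (Tyr) — missense.
Codon 3: GUG (Val) → UUG (Leu) — missense.
Codon 4: UCA (Ser) → UAA (Stop) — nonsense.
Codon 5: CUG (Leu) → CCG (Pro) — missense.
Synonymous: 0 of 5.

0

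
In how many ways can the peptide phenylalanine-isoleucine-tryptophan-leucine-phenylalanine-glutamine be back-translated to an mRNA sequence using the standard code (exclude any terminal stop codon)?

Phe: 2 codons.
Ile: 3 codons.
Trp: 1 codon.
Leu: 6 codons.
Phe: 2 codons.
Gln: 2 codons.
2 × 3 × 1 × 6 × 2 × 2 = 144.

144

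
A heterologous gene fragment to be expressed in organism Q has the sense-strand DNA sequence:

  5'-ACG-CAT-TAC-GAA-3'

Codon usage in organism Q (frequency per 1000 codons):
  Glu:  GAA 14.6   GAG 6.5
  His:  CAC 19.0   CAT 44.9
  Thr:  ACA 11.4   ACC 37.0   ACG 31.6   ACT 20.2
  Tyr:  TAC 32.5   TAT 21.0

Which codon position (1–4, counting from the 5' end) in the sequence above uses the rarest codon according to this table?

Codon 1 ACG (Thr): 31.6 per 1000.
Codon 2 CAT (His): 44.9 per 1000.
Codon 3 TAC (Tyr): 32.5 per 1000.
Codon 4 GAA (Glu): 14.6 per 1000.
Lowest frequency is 14.6 at codon 4.

4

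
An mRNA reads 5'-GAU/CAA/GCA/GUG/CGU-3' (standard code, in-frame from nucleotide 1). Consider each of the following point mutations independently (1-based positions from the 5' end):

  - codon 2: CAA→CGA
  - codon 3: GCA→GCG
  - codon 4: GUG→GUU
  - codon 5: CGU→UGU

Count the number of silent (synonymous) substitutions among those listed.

2

Codon 2: CAA (Gln) → CGA (Arg) — missense.
Codon 3: GCA (Ala) → GCG (Ala) — synonymous.
Codon 4: GUG (Val) → GUU (Val) — synonymous.
Codon 5: CGU (Arg) → UGU (Cys) — missense.
Synonymous: 2 of 4.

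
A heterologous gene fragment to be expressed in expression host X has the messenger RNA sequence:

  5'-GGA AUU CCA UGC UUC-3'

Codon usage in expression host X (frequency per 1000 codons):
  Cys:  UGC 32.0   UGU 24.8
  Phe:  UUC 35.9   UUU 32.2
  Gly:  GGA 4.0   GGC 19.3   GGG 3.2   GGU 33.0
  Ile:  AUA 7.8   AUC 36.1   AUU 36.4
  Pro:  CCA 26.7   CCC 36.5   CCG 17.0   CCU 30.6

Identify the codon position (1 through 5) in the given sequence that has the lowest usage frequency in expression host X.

Codon 1 GGA (Gly): 4.0 per 1000.
Codon 2 AUU (Ile): 36.4 per 1000.
Codon 3 CCA (Pro): 26.7 per 1000.
Codon 4 UGC (Cys): 32.0 per 1000.
Codon 5 UUC (Phe): 35.9 per 1000.
Lowest frequency is 4.0 at codon 1.

1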